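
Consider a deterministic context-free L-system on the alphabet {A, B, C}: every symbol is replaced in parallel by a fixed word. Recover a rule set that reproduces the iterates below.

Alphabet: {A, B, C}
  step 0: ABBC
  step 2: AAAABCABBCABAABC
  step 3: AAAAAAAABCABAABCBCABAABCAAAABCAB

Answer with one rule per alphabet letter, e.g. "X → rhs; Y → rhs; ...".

A->AA, B->BC, C->AB

  step 2 ⇒ step 3: AAAABCABBCABAABC ⇒ AA·AA·AA·AA·BC·AB·AA·BC·BC·AB·AA·BC·AA·AA·BC·AB
    A ↦ AA
    B ↦ BC
    C ↦ AB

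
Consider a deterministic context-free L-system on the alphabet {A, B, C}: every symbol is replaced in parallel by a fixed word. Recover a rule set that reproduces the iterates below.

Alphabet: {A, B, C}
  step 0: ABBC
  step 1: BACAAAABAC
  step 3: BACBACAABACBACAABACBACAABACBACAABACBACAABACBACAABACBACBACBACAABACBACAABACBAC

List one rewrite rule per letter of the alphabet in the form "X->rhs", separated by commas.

  step 0 ⇒ step 1: ABBC ⇒ BAC·AA·AA·BAC
    A ↦ BAC
    B ↦ AA
    C ↦ BAC

A->BAC, B->AA, C->BAC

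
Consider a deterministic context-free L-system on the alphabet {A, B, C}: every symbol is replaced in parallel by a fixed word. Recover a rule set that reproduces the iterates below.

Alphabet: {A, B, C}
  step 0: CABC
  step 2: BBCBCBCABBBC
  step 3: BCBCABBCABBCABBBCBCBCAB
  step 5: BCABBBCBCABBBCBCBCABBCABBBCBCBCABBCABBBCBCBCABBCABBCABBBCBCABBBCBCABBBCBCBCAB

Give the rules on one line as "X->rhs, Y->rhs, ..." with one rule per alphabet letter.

A->B, B->BC, C->AB

  step 2 ⇒ step 3: BBCBCBCABBBC ⇒ BC·BC·AB·BC·AB·BC·AB·B·BC·BC·BC·AB
    A ↦ B
    B ↦ BC
    C ↦ AB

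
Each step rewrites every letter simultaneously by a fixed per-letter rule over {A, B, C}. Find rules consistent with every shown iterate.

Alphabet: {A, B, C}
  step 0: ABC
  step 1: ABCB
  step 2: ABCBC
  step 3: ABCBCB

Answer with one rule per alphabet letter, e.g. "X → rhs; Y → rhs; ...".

A->AB, B->C, C->B

  step 2 ⇒ step 3: ABCBC ⇒ AB·C·B·C·B
    A ↦ AB
    B ↦ C
    C ↦ B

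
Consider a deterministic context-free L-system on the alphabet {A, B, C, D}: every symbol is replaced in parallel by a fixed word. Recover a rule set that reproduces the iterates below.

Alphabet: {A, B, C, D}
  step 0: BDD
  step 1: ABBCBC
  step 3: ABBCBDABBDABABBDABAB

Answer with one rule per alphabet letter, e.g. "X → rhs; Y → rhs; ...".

  step 0 ⇒ step 1: BDD ⇒ AB·BC·BC
    B ↦ AB
    D ↦ BC
    A ↦ BD  (constrained at step 1)
    C ↦ B  (constrained at step 1)

A->BD, B->AB, C->B, D->BC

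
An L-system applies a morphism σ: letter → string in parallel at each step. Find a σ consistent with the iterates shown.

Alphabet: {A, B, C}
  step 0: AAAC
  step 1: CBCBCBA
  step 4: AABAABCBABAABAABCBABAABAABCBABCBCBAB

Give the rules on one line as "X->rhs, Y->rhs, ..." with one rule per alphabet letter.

A->CB, B->AB, C->A

  step 0 ⇒ step 1: AAAC ⇒ CB·CB·CB·A
    A ↦ CB
    C ↦ A
    B ↦ AB  (constrained at step 1)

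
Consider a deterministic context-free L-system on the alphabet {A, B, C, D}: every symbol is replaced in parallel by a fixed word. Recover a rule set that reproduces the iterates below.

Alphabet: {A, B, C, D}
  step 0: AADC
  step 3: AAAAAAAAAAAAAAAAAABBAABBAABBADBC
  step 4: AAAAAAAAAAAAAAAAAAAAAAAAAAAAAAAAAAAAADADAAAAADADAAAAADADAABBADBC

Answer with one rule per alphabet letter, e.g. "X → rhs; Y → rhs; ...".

A->AA, B->AD, C->BC, D->BB

  step 3 ⇒ step 4: AAAAAAAAAAAAAAAAAABBAABBAABBADBC ⇒ AA·AA·AA·AA·AA·AA·AA·AA·AA·AA·AA·AA·AA·AA·AA·AA·AA·AA·AD·AD·AA·AA·AD·AD·AA·AA·AD·AD·AA·BB·AD·BC
    A ↦ AA
    B ↦ AD
    C ↦ BC
    D ↦ BB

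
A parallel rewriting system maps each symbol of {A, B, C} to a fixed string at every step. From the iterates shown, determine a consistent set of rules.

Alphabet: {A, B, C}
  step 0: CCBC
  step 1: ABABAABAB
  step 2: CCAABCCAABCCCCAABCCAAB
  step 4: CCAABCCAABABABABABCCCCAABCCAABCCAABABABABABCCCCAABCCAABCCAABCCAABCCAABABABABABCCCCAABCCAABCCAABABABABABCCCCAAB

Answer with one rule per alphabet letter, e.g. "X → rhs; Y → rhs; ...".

A->CC, B->AAB, C->AB

  step 1 ⇒ step 2: ABABAABAB ⇒ CC·AAB·CC·AAB·CC·CC·AAB·CC·AAB
    A ↦ CC
    B ↦ AAB
  step 0 ⇒ step 1: CCBC ⇒ AB·AB·AAB·AB
    C ↦ AB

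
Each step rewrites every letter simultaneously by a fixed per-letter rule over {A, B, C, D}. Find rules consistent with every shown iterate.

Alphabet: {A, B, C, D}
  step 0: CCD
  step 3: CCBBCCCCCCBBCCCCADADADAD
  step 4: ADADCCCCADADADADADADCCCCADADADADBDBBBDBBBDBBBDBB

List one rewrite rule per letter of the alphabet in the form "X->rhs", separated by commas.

  step 3 ⇒ step 4: CCBBCCCCCCBBCCCCADADADAD ⇒ AD·AD·CC·CC·AD·AD·AD·AD·AD·AD·CC·CC·AD·AD·AD·AD·BD·BB·BD·BB·BD·BB·BD·BB
    A ↦ BD
    B ↦ CC
    C ↦ AD
    D ↦ BB

A->BD, B->CC, C->AD, D->BB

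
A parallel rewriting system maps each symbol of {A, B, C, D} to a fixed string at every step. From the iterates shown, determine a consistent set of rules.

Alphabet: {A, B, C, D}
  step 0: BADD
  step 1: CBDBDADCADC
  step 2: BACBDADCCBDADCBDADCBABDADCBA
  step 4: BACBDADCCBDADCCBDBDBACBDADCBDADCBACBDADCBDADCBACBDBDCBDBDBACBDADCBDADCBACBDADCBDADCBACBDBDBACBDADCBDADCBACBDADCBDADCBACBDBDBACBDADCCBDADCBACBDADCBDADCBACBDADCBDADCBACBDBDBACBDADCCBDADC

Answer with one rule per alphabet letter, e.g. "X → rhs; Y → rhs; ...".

  step 1 ⇒ step 2: CBDBDADCADC ⇒ BA·CBD·ADC·CBD·ADC·BD·ADC·BA·BD·ADC·BA
    A ↦ BD
    B ↦ CBD
    C ↦ BA
    D ↦ ADC

A->BD, B->CBD, C->BA, D->ADC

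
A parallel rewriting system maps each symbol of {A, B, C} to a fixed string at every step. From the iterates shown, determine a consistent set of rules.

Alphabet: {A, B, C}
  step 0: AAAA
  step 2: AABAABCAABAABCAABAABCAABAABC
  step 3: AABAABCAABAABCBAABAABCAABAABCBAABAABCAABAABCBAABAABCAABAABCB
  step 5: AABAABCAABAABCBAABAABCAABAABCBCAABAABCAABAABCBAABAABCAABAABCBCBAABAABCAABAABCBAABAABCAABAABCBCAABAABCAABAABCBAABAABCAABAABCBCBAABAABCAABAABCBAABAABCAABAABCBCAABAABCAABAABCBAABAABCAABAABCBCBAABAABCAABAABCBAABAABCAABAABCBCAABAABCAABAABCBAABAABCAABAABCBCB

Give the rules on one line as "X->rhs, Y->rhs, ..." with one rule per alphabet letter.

  step 2 ⇒ step 3: AABAABCAABAABCAABAABCAABAABC ⇒ AAB·AAB·C·AAB·AAB·C·B·AAB·AAB·C·AAB·AAB·C·B·AAB·AAB·C·AAB·AAB·C·B·AAB·AAB·C·AAB·AAB·C·B
    A ↦ AAB
    B ↦ C
    C ↦ B

A->AAB, B->C, C->B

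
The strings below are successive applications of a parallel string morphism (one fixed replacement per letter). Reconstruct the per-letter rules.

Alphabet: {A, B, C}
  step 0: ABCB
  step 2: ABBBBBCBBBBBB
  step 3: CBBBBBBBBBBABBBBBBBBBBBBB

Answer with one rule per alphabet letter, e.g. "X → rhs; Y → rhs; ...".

A->C, B->BB, C->AB

  step 2 ⇒ step 3: ABBBBBCBBBBBB ⇒ C·BB·BB·BB·BB·BB·AB·BB·BB·BB·BB·BB·BB
    A ↦ C
    B ↦ BB
    C ↦ AB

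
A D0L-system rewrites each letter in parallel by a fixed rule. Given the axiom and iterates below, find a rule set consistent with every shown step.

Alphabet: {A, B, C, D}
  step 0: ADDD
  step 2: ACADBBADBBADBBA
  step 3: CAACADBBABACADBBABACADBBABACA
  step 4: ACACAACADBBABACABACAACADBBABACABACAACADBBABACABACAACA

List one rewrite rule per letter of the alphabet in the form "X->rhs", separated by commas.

  step 3 ⇒ step 4: CAACADBBABACADBBABACADBBABACA ⇒ A·CA·CA·A·CA·DB·BA·BA·CA·BA·CA·A·CA·DB·BA·BA·CA·BA·CA·A·CA·DB·BA·BA·CA·BA·CA·A·CA
    A ↦ CA
    B ↦ BA
    C ↦ A
    D ↦ DB

A->CA, B->BA, C->A, D->DB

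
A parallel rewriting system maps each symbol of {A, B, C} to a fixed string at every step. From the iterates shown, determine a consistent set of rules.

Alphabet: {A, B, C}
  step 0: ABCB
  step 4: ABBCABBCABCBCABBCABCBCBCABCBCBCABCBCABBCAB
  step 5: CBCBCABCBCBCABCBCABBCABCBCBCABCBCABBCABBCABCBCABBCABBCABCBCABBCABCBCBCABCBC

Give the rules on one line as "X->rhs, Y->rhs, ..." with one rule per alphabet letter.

  step 4 ⇒ step 5: ABBCABBCABCBCABBCABCBCBCABCBCBCABCBCABBCAB ⇒ C·BC·BC·AB·C·BC·BC·AB·C·BC·AB·BC·AB·C·BC·BC·AB·C·BC·AB·BC·AB·BC·AB·C·BC·AB·BC·AB·BC·AB·C·BC·AB·BC·AB·C·BC·BC·AB·C·BC
    A ↦ C
    B ↦ BC
    C ↦ AB

A->C, B->BC, C->AB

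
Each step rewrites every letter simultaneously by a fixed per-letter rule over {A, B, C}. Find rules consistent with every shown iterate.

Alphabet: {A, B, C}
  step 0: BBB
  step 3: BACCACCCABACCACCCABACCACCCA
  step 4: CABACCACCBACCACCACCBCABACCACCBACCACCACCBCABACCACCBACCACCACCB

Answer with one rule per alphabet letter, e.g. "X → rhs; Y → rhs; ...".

  step 3 ⇒ step 4: BACCACCCABACCACCCABACCACCCA ⇒ CA·B·ACC·ACC·B·ACC·ACC·ACC·B·CA·B·ACC·ACC·B·ACC·ACC·ACC·B·CA·B·ACC·ACC·B·ACC·ACC·ACC·B
    A ↦ B
    B ↦ CA
    C ↦ ACC

A->B, B->CA, C->ACC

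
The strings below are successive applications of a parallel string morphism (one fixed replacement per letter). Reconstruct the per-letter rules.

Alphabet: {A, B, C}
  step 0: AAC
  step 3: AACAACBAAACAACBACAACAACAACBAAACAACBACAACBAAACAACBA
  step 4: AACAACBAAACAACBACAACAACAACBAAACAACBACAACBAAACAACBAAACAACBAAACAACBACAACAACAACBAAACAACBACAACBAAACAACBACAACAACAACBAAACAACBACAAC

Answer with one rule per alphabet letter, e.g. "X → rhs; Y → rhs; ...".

A->AAC, B->C, C->BA

  step 3 ⇒ step 4: AACAACBAAACAACBACAACAACAACBAAACAACBACAACBAAACAACBA ⇒ AAC·AAC·BA·AAC·AAC·BA·C·AAC·AAC·AAC·BA·AAC·AAC·BA·C·AAC·BA·AAC·AAC·BA·AAC·AAC·BA·AAC·AAC·BA·C·AAC·AAC·AAC·BA·AAC·AAC·BA·C·AAC·BA·AAC·AAC·BA·C·AAC·AAC·AAC·BA·AAC·AAC·BA·C·AAC
    A ↦ AAC
    B ↦ C
    C ↦ BA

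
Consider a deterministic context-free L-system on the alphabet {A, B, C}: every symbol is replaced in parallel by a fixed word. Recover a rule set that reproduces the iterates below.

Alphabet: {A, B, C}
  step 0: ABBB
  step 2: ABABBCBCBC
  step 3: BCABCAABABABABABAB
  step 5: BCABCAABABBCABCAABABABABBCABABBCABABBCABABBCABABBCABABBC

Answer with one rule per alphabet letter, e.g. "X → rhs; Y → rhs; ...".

A->BC, B->A, C->BAB

  step 2 ⇒ step 3: ABABBCBCBC ⇒ BC·A·BC·A·A·BAB·A·BAB·A·BAB
    A ↦ BC
    B ↦ A
    C ↦ BAB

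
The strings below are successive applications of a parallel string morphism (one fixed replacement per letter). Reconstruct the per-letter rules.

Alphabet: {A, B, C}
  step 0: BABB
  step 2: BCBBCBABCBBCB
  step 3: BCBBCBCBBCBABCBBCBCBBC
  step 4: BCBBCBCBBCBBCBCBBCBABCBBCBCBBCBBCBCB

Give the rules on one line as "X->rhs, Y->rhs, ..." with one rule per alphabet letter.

A->BA, B->BC, C->B

  step 3 ⇒ step 4: BCBBCBCBBCBABCBBCBCBBC ⇒ BC·B·BC·BC·B·BC·B·BC·BC·B·BC·BA·BC·B·BC·BC·B·BC·B·BC·BC·B
    A ↦ BA
    B ↦ BC
    C ↦ B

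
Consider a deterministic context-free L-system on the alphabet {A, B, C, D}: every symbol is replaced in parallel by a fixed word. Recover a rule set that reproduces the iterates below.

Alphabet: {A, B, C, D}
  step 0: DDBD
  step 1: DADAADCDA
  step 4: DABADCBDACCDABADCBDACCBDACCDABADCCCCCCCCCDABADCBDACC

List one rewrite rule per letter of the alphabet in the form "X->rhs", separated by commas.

  step 0 ⇒ step 1: DDBD ⇒ DA·DA·ADC·DA
    B ↦ ADC
    D ↦ DA
    A ↦ B  (constrained at step 1)
    C ↦ CC  (constrained at step 1)

A->B, B->ADC, C->CC, D->DA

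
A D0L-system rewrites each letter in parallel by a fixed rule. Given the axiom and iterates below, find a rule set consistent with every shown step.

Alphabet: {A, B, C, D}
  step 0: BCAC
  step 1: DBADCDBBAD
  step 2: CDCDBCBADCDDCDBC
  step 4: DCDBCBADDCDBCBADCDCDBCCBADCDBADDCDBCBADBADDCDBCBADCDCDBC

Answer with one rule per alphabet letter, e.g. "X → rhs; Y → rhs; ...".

A->CDB, B->D, C->BAD, D->C

  step 1 ⇒ step 2: DBADCDBBAD ⇒ C·D·CDB·C·BAD·C·D·D·CDB·C
    A ↦ CDB
    B ↦ D
    C ↦ BAD
    D ↦ C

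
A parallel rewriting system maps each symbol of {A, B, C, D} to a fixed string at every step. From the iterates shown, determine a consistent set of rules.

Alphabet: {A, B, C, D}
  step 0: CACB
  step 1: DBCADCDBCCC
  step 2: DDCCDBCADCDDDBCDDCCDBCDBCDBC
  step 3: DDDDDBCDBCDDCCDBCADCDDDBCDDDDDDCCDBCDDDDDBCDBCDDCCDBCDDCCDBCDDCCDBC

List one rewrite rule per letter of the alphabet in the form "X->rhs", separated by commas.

  step 2 ⇒ step 3: DDCCDBCADCDDDBCDDCCDBCDBCDBC ⇒ DD·DD·DBC·DBC·DD·CC·DBC·ADC·DD·DBC·DD·DD·DD·CC·DBC·DD·DD·DBC·DBC·DD·CC·DBC·DD·CC·DBC·DD·CC·DBC
    A ↦ ADC
    B ↦ CC
    C ↦ DBC
    D ↦ DD

A->ADC, B->CC, C->DBC, D->DD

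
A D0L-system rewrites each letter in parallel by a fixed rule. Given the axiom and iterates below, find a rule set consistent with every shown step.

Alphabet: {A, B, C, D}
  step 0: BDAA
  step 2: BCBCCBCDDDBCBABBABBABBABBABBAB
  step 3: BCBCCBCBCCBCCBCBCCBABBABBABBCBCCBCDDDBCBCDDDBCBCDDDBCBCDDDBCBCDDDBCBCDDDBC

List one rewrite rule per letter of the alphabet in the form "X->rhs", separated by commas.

  step 2 ⇒ step 3: BCBCCBCDDDBCBABBABBABBABBABBAB ⇒ BC·BCC·BC·BCC·BCC·BC·BCC·BAB·BAB·BAB·BC·BCC·BC·DDD·BC·BC·DDD·BC·BC·DDD·BC·BC·DDD·BC·BC·DDD·BC·BC·DDD·BC
    A ↦ DDD
    B ↦ BC
    C ↦ BCC
    D ↦ BAB

A->DDD, B->BC, C->BCC, D->BAB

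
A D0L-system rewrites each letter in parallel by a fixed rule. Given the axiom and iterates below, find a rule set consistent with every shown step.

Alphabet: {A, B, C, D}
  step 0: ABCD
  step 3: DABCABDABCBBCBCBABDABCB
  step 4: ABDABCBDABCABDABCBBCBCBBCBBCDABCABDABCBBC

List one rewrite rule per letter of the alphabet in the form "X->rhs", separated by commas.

A->DA, B->BC, C->B, D->AB

  step 3 ⇒ step 4: DABCABDABCBBCBCBABDABCB ⇒ AB·DA·BC·B·DA·BC·AB·DA·BC·B·BC·BC·B·BC·B·BC·DA·BC·AB·DA·BC·B·BC
    A ↦ DA
    B ↦ BC
    C ↦ B
    D ↦ AB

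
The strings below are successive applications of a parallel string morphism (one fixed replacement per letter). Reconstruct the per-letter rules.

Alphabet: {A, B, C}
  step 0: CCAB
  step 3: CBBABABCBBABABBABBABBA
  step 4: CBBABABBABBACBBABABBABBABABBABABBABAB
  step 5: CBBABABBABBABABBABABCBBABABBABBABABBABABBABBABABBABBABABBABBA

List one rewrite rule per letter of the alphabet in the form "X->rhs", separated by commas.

  step 4 ⇒ step 5: CBBABABBABBACBBABABBABBABABBABABBABAB ⇒ CB·BA·BA·B·BA·B·BA·BA·B·BA·BA·B·CB·BA·BA·B·BA·B·BA·BA·B·BA·BA·B·BA·B·BA·BA·B·BA·B·BA·BA·B·BA·B·BA
    A ↦ B
    B ↦ BA
    C ↦ CB

A->B, B->BA, C->CB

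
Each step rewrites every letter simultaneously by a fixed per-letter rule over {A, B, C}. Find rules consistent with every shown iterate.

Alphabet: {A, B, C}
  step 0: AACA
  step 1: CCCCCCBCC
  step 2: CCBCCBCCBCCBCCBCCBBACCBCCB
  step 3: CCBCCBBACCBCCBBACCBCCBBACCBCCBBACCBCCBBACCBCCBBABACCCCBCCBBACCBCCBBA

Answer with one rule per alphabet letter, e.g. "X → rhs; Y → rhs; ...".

  step 2 ⇒ step 3: CCBCCBCCBCCBCCBCCBBACCBCCB ⇒ CCB·CCB·BA·CCB·CCB·BA·CCB·CCB·BA·CCB·CCB·BA·CCB·CCB·BA·CCB·CCB·BA·BA·CC·CCB·CCB·BA·CCB·CCB·BA
    A ↦ CC
    B ↦ BA
    C ↦ CCB

A->CC, B->BA, C->CCB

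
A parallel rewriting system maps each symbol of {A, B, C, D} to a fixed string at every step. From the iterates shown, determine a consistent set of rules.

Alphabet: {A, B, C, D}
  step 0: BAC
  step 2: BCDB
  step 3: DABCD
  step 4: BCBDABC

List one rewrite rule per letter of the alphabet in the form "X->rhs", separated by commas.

  step 3 ⇒ step 4: DABCD ⇒ BC·B·D·A·BC
    A ↦ B
    B ↦ D
    C ↦ A
    D ↦ BC

A->B, B->D, C->A, D->BC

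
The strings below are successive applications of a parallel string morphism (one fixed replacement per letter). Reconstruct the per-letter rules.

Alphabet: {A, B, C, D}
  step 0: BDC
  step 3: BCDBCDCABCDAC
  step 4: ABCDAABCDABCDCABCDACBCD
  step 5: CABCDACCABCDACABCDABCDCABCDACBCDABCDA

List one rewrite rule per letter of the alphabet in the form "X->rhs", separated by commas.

A->C, B->A, C->BCD, D->A

  step 4 ⇒ step 5: ABCDAABCDABCDCABCDACBCD ⇒ C·A·BCD·A·C·C·A·BCD·A·C·A·BCD·A·BCD·C·A·BCD·A·C·BCD·A·BCD·A
    A ↦ C
    B ↦ A
    C ↦ BCD
    D ↦ A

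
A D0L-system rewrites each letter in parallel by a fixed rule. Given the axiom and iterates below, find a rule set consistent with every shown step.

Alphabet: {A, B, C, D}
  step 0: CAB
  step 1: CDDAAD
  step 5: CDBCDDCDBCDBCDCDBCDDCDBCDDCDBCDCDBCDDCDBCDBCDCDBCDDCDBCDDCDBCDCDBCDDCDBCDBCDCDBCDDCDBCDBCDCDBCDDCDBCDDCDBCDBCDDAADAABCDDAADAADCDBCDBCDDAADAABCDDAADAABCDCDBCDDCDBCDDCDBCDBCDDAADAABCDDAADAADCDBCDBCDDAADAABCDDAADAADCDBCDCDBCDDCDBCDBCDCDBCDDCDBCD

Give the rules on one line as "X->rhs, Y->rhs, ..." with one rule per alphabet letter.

  step 0 ⇒ step 1: CAB ⇒ CD·DAA·D
    A ↦ DAA
    B ↦ D
    C ↦ CD
    D ↦ BCD  (constrained at step 1)

A->DAA, B->D, C->CD, D->BCD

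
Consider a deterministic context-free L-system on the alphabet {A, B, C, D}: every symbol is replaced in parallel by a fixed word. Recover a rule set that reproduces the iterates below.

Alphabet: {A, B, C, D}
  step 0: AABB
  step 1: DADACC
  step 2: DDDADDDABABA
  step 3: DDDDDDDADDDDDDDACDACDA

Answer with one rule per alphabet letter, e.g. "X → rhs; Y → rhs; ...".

A->DA, B->C, C->BA, D->DD

  step 2 ⇒ step 3: DDDADDDABABA ⇒ DD·DD·DD·DA·DD·DD·DD·DA·C·DA·C·DA
    A ↦ DA
    B ↦ C
    D ↦ DD
  step 1 ⇒ step 2: DADACC ⇒ DD·DA·DD·DA·BA·BA
    C ↦ BA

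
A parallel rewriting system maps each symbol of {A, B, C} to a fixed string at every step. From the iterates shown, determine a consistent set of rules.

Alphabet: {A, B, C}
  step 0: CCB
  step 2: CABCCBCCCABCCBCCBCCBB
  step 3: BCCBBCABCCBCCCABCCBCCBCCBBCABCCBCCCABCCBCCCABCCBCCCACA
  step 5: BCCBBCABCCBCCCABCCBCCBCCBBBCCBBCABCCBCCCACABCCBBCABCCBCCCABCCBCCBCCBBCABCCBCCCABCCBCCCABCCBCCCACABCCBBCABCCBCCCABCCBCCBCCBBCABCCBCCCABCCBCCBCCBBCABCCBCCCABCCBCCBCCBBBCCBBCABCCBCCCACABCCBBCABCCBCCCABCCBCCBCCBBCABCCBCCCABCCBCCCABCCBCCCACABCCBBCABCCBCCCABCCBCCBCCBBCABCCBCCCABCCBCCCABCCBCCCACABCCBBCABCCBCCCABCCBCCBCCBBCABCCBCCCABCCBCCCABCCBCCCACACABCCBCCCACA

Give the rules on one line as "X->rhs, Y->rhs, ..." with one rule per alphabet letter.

A->BB, B->CA, C->BCC

  step 2 ⇒ step 3: CABCCBCCCABCCBCCBCCBB ⇒ BCC·BB·CA·BCC·BCC·CA·BCC·BCC·BCC·BB·CA·BCC·BCC·CA·BCC·BCC·CA·BCC·BCC·CA·CA
    A ↦ BB
    B ↦ CA
    C ↦ BCC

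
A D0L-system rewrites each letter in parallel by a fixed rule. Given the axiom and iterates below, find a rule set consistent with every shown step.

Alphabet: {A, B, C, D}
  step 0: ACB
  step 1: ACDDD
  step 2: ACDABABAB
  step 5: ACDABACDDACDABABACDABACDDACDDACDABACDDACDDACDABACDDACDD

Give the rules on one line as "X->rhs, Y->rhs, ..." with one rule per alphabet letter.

A->AC, B->DD, C->D, D->AB

  step 1 ⇒ step 2: ACDDD ⇒ AC·D·AB·AB·AB
    A ↦ AC
    C ↦ D
    D ↦ AB
  step 0 ⇒ step 1: ACB ⇒ AC·D·DD
    B ↦ DD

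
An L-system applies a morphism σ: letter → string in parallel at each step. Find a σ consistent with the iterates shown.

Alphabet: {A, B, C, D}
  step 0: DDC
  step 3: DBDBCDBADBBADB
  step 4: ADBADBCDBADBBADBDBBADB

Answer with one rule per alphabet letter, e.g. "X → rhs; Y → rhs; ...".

A->B, B->DB, C->CDB, D->A

  step 3 ⇒ step 4: DBDBCDBADBBADB ⇒ A·DB·A·DB·CDB·A·DB·B·A·DB·DB·B·A·DB
    A ↦ B
    B ↦ DB
    C ↦ CDB
    D ↦ A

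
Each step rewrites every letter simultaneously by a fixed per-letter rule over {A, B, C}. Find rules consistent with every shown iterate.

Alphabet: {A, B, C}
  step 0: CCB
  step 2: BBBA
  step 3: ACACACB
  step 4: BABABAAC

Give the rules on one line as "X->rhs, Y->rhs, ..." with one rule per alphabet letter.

A->B, B->AC, C->A

  step 3 ⇒ step 4: ACACACB ⇒ B·A·B·A·B·A·AC
    A ↦ B
    B ↦ AC
    C ↦ A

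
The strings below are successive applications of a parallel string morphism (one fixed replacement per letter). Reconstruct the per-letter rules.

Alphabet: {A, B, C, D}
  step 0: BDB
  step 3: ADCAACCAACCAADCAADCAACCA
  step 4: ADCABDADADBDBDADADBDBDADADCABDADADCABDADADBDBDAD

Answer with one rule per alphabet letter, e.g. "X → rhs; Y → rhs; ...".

A->AD, B->AC, C->BD, D->CA

  step 3 ⇒ step 4: ADCAACCAACCAADCAADCAACCA ⇒ AD·CA·BD·AD·AD·BD·BD·AD·AD·BD·BD·AD·AD·CA·BD·AD·AD·CA·BD·AD·AD·BD·BD·AD
    A ↦ AD
    C ↦ BD
    D ↦ CA
    B ↦ AC  (constrained at step 0)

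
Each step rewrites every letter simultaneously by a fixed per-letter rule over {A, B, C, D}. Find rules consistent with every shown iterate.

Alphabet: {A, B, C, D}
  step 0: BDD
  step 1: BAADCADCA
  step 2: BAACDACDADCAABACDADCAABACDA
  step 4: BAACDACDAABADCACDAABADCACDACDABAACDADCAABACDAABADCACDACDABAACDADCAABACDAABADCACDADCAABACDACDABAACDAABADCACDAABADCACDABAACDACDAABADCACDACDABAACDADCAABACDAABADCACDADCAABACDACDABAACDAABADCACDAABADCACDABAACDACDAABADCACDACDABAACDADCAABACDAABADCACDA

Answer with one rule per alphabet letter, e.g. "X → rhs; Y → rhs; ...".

A->CDA, B->BAA, C->ABA, D->DCA

  step 1 ⇒ step 2: BAADCADCA ⇒ BAA·CDA·CDA·DCA·ABA·CDA·DCA·ABA·CDA
    A ↦ CDA
    B ↦ BAA
    C ↦ ABA
    D ↦ DCA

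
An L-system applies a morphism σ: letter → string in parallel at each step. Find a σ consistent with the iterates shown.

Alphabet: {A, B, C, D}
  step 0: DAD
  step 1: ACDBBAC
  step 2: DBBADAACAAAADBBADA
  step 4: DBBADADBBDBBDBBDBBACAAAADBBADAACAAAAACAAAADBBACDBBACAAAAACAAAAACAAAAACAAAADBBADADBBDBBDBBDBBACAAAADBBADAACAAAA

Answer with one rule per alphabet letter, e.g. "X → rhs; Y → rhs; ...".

  step 1 ⇒ step 2: ACDBBAC ⇒ DBB·ADA·AC·AA·AA·DBB·ADA
    A ↦ DBB
    B ↦ AA
    C ↦ ADA
    D ↦ AC

A->DBB, B->AA, C->ADA, D->AC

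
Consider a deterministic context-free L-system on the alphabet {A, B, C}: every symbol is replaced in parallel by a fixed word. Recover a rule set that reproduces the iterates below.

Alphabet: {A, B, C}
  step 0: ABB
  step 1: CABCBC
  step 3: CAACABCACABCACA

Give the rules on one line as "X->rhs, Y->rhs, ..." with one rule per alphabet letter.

A->CA, B->BC, C->A

  step 0 ⇒ step 1: ABB ⇒ CA·BC·BC
    A ↦ CA
    B ↦ BC
    C ↦ A  (constrained at step 1)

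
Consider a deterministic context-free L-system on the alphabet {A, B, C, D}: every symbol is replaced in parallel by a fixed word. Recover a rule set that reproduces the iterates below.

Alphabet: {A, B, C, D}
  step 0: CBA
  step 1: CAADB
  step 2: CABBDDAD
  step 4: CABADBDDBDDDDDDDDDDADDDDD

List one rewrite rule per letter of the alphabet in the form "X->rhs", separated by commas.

  step 1 ⇒ step 2: CAADB ⇒ CA·B·B·DD·AD
    A ↦ B
    B ↦ AD
    C ↦ CA
    D ↦ DD

A->B, B->AD, C->CA, D->DD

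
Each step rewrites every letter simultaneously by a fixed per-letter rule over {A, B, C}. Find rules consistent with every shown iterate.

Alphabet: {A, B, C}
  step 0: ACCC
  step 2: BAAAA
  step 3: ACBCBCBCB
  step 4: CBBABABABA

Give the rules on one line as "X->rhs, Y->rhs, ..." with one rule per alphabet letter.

A->CB, B->A, C->B

  step 3 ⇒ step 4: ACBCBCBCB ⇒ CB·B·A·B·A·B·A·B·A
    A ↦ CB
    B ↦ A
    C ↦ B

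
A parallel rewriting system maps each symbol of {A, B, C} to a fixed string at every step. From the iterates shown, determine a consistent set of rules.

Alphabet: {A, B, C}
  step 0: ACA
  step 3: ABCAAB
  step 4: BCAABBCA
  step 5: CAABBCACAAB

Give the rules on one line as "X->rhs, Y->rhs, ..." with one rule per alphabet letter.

  step 4 ⇒ step 5: BCAABBCA ⇒ CA·A·B·B·CA·CA·A·B
    A ↦ B
    B ↦ CA
    C ↦ A

A->B, B->CA, C->A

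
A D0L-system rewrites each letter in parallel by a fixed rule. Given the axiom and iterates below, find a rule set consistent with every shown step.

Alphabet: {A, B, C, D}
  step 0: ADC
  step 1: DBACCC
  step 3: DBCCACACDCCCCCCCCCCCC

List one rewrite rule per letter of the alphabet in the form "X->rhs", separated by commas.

A->DB, B->D, C->CC, D->AC

  step 0 ⇒ step 1: ADC ⇒ DB·AC·CC
    A ↦ DB
    C ↦ CC
    D ↦ AC
    B ↦ D  (constrained at step 1)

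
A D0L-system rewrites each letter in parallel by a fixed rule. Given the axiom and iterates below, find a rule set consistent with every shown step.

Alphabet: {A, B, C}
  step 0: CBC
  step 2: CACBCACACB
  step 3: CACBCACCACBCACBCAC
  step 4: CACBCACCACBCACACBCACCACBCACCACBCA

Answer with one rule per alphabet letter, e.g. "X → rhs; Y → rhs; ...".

  step 3 ⇒ step 4: CACBCACCACBCACBCAC ⇒ CA·CB·CA·C·CA·CB·CA·CA·CB·CA·C·CA·CB·CA·C·CA·CB·CA
    A ↦ CB
    B ↦ C
    C ↦ CA

A->CB, B->C, C->CA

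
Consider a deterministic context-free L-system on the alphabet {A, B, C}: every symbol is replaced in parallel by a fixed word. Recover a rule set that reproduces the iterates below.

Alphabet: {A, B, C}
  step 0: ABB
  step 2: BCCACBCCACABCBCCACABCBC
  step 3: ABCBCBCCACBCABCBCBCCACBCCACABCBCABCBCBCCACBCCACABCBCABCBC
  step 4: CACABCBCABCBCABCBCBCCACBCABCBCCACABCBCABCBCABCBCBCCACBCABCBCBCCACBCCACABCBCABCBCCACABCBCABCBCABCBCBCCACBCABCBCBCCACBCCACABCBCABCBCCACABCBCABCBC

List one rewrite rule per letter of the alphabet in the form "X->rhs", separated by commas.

A->CAC, B->ABC, C->BC

  step 3 ⇒ step 4: ABCBCBCCACBCABCBCBCCACBCCACABCBCABCBCBCCACBCCACABCBCABCBC ⇒ CAC·ABC·BC·ABC·BC·ABC·BC·BC·CAC·BC·ABC·BC·CAC·ABC·BC·ABC·BC·ABC·BC·BC·CAC·BC·ABC·BC·BC·CAC·BC·CAC·ABC·BC·ABC·BC·CAC·ABC·BC·ABC·BC·ABC·BC·BC·CAC·BC·ABC·BC·BC·CAC·BC·CAC·ABC·BC·ABC·BC·CAC·ABC·BC·ABC·BC
    A ↦ CAC
    B ↦ ABC
    C ↦ BC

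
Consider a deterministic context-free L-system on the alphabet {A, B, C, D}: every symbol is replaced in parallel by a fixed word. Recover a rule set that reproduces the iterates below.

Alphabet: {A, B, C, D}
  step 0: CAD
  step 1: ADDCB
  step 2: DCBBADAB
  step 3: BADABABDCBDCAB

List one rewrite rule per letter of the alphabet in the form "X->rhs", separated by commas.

A->DC, B->AB, C->AD, D->B

  step 2 ⇒ step 3: DCBBADAB ⇒ B·AD·AB·AB·DC·B·DC·AB
    A ↦ DC
    B ↦ AB
    C ↦ AD
    D ↦ B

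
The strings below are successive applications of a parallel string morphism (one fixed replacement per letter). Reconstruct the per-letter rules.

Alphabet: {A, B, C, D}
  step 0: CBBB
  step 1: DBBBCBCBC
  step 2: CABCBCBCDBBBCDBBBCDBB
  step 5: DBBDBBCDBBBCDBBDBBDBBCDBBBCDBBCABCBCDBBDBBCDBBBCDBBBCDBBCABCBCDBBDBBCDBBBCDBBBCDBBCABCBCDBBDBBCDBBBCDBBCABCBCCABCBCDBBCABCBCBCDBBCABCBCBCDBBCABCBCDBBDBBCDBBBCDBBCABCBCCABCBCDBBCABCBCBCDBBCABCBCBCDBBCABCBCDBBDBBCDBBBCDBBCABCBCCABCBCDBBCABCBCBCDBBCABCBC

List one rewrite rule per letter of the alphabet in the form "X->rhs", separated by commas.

  step 1 ⇒ step 2: DBBBCBCBC ⇒ CA·BC·BC·BC·DBB·BC·DBB·BC·DBB
    B ↦ BC
    C ↦ DBB
    D ↦ CA
    A ↦ DB  (constrained at step 2)

A->DB, B->BC, C->DBB, D->CA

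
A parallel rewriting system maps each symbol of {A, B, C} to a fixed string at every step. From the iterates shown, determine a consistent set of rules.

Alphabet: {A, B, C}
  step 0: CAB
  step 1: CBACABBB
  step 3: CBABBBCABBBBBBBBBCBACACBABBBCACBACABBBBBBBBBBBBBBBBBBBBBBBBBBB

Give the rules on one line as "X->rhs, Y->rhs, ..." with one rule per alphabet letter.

A->CA, B->BBB, C->CBA

  step 0 ⇒ step 1: CAB ⇒ CBA·CA·BBB
    A ↦ CA
    B ↦ BBB
    C ↦ CBA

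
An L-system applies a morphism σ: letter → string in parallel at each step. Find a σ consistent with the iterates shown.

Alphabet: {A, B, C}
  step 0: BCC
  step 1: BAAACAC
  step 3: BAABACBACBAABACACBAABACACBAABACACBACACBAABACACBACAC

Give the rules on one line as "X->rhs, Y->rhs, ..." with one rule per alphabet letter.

  step 0 ⇒ step 1: BCC ⇒ BAA·AC·AC
    B ↦ BAA
    C ↦ AC
    A ↦ BAC  (constrained at step 1)

A->BAC, B->BAA, C->AC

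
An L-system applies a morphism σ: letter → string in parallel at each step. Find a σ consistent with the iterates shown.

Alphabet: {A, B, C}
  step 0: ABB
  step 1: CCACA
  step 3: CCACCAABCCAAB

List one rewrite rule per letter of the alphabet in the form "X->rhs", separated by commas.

A->C, B->CA, C->AB

  step 0 ⇒ step 1: ABB ⇒ C·CA·CA
    A ↦ C
    B ↦ CA
    C ↦ AB  (constrained at step 1)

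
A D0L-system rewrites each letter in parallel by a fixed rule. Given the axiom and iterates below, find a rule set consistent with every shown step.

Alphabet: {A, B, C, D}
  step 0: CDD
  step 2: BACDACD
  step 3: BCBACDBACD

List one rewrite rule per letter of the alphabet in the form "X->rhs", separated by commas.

A->B, B->BC, C->A, D->CD

  step 2 ⇒ step 3: BACDACD ⇒ BC·B·A·CD·B·A·CD
    A ↦ B
    B ↦ BC
    C ↦ A
    D ↦ CD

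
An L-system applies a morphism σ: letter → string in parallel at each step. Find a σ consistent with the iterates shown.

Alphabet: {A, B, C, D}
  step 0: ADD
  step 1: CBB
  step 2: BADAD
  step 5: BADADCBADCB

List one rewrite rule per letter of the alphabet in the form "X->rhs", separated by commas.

  step 1 ⇒ step 2: CBB ⇒ B·AD·AD
    B ↦ AD
    C ↦ B
  step 0 ⇒ step 1: ADD ⇒ C·B·B
    A ↦ C
  step 0 ⇒ step 1: ADD ⇒ C·B·B
    D ↦ B

A->C, B->AD, C->B, D->B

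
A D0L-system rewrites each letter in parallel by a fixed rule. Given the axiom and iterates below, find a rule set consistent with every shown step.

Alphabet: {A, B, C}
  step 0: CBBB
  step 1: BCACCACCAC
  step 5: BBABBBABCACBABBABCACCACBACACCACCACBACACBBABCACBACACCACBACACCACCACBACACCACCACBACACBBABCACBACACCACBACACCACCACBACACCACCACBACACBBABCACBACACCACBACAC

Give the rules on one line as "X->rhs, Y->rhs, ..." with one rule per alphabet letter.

A->BA, B->CAC, C->B

  step 0 ⇒ step 1: CBBB ⇒ B·CAC·CAC·CAC
    B ↦ CAC
    C ↦ B
    A ↦ BA  (constrained at step 1)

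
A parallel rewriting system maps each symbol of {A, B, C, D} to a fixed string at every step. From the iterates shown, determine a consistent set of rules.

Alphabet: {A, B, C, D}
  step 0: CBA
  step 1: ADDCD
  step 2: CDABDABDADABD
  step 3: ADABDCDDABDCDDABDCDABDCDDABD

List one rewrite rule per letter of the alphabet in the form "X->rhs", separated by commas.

A->CD, B->D, C->AD, D->ABD

  step 2 ⇒ step 3: CDABDABDADABD ⇒ AD·ABD·CD·D·ABD·CD·D·ABD·CD·ABD·CD·D·ABD
    A ↦ CD
    B ↦ D
    C ↦ AD
    D ↦ ABD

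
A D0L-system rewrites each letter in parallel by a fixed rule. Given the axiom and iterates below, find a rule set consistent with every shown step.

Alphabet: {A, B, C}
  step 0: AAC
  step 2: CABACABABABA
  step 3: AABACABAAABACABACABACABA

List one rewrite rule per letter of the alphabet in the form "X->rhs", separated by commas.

A->BA, B->CA, C->AA

  step 2 ⇒ step 3: CABACABABABA ⇒ AA·BA·CA·BA·AA·BA·CA·BA·CA·BA·CA·BA
    A ↦ BA
    B ↦ CA
    C ↦ AA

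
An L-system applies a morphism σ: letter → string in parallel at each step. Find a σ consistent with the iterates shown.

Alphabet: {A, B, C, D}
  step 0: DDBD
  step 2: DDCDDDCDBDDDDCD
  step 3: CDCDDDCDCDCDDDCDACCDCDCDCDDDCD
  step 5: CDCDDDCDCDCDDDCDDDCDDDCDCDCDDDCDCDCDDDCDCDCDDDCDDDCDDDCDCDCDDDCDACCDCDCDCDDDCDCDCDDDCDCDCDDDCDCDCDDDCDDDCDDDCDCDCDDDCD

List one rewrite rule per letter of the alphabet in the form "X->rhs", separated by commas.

  step 2 ⇒ step 3: DDCDDDCDBDDDDCD ⇒ CD·CD·DD·CD·CD·CD·DD·CD·AC·CD·CD·CD·CD·DD·CD
    B ↦ AC
    C ↦ DD
    D ↦ CD
    A ↦ B  (constrained at step 3)

A->B, B->AC, C->DD, D->CD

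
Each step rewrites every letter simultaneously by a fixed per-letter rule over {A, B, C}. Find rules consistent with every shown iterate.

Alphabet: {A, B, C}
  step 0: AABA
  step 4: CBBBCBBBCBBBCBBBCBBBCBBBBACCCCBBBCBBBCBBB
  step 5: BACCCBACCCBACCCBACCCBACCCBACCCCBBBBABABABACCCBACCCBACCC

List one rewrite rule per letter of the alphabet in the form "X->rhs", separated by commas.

  step 4 ⇒ step 5: CBBBCBBBCBBBCBBBCBBBCBBBBACCCCBBBCBBBCBBB ⇒ BA·C·C·C·BA·C·C·C·BA·C·C·C·BA·C·C·C·BA·C·C·C·BA·C·C·C·C·BBB·BA·BA·BA·BA·C·C·C·BA·C·C·C·BA·C·C·C
    A ↦ BBB
    B ↦ C
    C ↦ BA

A->BBB, B->C, C->BA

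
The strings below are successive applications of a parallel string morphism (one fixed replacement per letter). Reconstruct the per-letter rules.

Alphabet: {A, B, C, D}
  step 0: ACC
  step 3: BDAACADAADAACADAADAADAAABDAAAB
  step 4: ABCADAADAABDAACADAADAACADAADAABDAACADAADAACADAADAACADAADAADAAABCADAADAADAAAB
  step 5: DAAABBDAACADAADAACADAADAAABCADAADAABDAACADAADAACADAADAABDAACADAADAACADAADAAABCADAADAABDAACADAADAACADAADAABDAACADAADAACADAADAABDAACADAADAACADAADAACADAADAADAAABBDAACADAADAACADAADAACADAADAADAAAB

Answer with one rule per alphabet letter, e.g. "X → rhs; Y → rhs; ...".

  step 4 ⇒ step 5: ABCADAADAABDAACADAADAACADAADAABDAACADAADAACADAADAACADAADAADAAABCADAADAADAAAB ⇒ DAA·AB·B·DAA·CA·DAA·DAA·CA·DAA·DAA·AB·CA·DAA·DAA·B·DAA·CA·DAA·DAA·CA·DAA·DAA·B·DAA·CA·DAA·DAA·CA·DAA·DAA·AB·CA·DAA·DAA·B·DAA·CA·DAA·DAA·CA·DAA·DAA·B·DAA·CA·DAA·DAA·CA·DAA·DAA·B·DAA·CA·DAA·DAA·CA·DAA·DAA·CA·DAA·DAA·DAA·AB·B·DAA·CA·DAA·DAA·CA·DAA·DAA·CA·DAA·DAA·DAA·AB
    A ↦ DAA
    B ↦ AB
    C ↦ B
    D ↦ CA

A->DAA, B->AB, C->B, D->CA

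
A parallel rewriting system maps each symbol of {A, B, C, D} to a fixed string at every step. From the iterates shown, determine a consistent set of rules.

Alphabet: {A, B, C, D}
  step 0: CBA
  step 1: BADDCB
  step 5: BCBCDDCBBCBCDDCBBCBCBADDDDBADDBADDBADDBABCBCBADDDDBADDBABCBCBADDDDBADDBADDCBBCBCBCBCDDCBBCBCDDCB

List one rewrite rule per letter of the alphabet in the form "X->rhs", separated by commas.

A->CB, B->DD, C->BA, D->BC

  step 0 ⇒ step 1: CBA ⇒ BA·DD·CB
    A ↦ CB
    B ↦ DD
    C ↦ BA
    D ↦ BC  (constrained at step 1)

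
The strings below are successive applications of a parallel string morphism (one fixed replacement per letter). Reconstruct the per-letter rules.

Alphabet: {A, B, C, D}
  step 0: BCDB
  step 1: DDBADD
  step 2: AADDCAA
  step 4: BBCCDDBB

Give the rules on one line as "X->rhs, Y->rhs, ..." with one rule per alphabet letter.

  step 1 ⇒ step 2: DDBADD ⇒ A·A·DD·C·A·A
    A ↦ C
    B ↦ DD
    D ↦ A
  step 0 ⇒ step 1: BCDB ⇒ DD·B·A·DD
    C ↦ B

A->C, B->DD, C->B, D->A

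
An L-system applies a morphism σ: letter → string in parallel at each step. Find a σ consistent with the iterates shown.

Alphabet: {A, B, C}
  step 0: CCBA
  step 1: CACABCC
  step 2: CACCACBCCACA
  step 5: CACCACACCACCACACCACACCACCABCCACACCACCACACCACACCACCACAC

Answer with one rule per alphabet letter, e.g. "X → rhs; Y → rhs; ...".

  step 1 ⇒ step 2: CACABCC ⇒ CA·C·CA·C·BC·CA·CA
    A ↦ C
    B ↦ BC
    C ↦ CA

A->C, B->BC, C->CA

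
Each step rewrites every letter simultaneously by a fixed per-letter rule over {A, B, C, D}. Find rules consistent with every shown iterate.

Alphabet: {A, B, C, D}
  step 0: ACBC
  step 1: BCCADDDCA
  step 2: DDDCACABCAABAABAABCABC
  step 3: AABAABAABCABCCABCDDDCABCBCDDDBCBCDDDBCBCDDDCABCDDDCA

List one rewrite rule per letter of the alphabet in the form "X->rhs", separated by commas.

  step 2 ⇒ step 3: DDDCACABCAABAABAABCABC ⇒ AAB·AAB·AAB·CA·BC·CA·BC·DDD·CA·BC·BC·DDD·BC·BC·DDD·BC·BC·DDD·CA·BC·DDD·CA
    A ↦ BC
    B ↦ DDD
    C ↦ CA
    D ↦ AAB

A->BC, B->DDD, C->CA, D->AAB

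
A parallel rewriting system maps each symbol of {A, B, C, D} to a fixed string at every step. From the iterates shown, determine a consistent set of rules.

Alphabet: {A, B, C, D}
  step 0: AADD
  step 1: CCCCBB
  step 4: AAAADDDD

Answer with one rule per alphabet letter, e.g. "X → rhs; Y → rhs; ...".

A->CC, B->A, C->D, D->B

  step 0 ⇒ step 1: AADD ⇒ CC·CC·B·B
    A ↦ CC
    D ↦ B
    B ↦ A  (constrained at step 1)
    C ↦ D  (constrained at step 1)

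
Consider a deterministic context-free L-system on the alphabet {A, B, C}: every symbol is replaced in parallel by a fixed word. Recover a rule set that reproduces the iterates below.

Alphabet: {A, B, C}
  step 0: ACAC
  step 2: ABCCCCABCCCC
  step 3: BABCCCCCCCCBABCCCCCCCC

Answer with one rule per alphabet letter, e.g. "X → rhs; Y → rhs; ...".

A->B, B->AB, C->CC

  step 2 ⇒ step 3: ABCCCCABCCCC ⇒ B·AB·CC·CC·CC·CC·B·AB·CC·CC·CC·CC
    A ↦ B
    B ↦ AB
    C ↦ CC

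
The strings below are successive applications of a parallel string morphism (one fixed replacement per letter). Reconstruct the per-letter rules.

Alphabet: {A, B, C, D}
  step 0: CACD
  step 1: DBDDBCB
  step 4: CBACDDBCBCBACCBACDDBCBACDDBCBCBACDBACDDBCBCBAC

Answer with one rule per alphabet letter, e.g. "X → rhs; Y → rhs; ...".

A->D, B->AC, C->DB, D->CB

  step 0 ⇒ step 1: CACD ⇒ DB·D·DB·CB
    A ↦ D
    C ↦ DB
    D ↦ CB
    B ↦ AC  (constrained at step 1)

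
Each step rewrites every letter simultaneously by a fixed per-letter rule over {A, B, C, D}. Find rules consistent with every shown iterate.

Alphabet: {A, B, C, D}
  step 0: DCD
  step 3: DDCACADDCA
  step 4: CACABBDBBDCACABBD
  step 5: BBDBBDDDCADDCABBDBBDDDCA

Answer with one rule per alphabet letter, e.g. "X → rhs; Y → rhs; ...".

  step 4 ⇒ step 5: CACABBDBBDCACABBD ⇒ B·BD·B·BD·D·D·CA·D·D·CA·B·BD·B·BD·D·D·CA
    A ↦ BD
    B ↦ D
    C ↦ B
    D ↦ CA

A->BD, B->D, C->B, D->CA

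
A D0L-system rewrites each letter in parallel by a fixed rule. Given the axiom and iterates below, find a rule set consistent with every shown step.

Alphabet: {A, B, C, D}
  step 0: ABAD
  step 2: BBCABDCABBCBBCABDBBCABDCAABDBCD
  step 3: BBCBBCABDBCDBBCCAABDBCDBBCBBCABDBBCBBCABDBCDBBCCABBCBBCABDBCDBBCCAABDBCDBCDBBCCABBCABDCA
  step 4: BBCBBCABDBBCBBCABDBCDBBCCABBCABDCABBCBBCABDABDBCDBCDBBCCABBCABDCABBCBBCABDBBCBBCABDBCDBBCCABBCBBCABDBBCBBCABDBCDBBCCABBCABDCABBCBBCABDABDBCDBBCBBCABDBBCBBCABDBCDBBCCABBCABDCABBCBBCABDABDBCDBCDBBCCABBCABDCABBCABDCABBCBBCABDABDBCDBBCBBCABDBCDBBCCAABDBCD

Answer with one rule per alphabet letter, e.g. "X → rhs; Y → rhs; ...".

A->BCD, B->BBC, C->ABD, D->CA

  step 3 ⇒ step 4: BBCBBCABDBCDBBCCAABDBCDBBCBBCABDBBCBBCABDBCDBBCCABBCBBCABDBCDBBCCAABDBCDBCDBBCCABBCABDCA ⇒ BBC·BBC·ABD·BBC·BBC·ABD·BCD·BBC·CA·BBC·ABD·CA·BBC·BBC·ABD·ABD·BCD·BCD·BBC·CA·BBC·ABD·CA·BBC·BBC·ABD·BBC·BBC·ABD·BCD·BBC·CA·BBC·BBC·ABD·BBC·BBC·ABD·BCD·BBC·CA·BBC·ABD·CA·BBC·BBC·ABD·ABD·BCD·BBC·BBC·ABD·BBC·BBC·ABD·BCD·BBC·CA·BBC·ABD·CA·BBC·BBC·ABD·ABD·BCD·BCD·BBC·CA·BBC·ABD·CA·BBC·ABD·CA·BBC·BBC·ABD·ABD·BCD·BBC·BBC·ABD·BCD·BBC·CA·ABD·BCD
    A ↦ BCD
    B ↦ BBC
    C ↦ ABD
    D ↦ CA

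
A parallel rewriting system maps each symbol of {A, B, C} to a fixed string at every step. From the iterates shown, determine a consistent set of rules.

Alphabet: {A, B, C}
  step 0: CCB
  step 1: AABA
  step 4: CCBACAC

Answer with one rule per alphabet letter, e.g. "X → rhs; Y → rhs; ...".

  step 0 ⇒ step 1: CCB ⇒ A·A·BA
    B ↦ BA
    C ↦ A
    A ↦ C  (constrained at step 1)

A->C, B->BA, C->A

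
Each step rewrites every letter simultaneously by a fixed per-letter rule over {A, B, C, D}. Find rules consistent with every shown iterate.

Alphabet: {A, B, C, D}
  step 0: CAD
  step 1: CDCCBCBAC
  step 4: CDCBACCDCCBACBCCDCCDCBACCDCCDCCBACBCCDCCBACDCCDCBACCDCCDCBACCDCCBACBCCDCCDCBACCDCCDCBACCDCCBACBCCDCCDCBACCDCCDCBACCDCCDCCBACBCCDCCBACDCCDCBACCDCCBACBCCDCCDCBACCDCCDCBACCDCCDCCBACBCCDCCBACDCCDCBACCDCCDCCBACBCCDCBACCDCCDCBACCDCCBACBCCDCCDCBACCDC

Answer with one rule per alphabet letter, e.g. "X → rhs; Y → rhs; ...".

A->CBC, B->CBA, C->CDC, D->BAC

  step 0 ⇒ step 1: CAD ⇒ CDC·CBC·BAC
    A ↦ CBC
    C ↦ CDC
    D ↦ BAC
    B ↦ CBA  (constrained at step 1)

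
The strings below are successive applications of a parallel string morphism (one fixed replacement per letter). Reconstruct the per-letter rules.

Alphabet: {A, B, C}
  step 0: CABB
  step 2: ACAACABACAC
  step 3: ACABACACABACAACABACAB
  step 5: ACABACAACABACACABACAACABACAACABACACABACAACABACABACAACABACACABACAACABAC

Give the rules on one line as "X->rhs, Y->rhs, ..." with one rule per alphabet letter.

A->AC, B->A, C->AB

  step 2 ⇒ step 3: ACAACABACAC ⇒ AC·AB·AC·AC·AB·AC·A·AC·AB·AC·AB
    A ↦ AC
    B ↦ A
    C ↦ AB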